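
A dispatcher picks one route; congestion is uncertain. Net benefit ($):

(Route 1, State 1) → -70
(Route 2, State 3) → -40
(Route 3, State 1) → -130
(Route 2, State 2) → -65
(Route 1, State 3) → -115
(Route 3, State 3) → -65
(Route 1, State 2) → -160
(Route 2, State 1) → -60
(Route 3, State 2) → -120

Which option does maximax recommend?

Row maxima: Route 1=-70, Route 2=-40, Route 3=-65
Best best-case = -40 → Route 2.

Route 2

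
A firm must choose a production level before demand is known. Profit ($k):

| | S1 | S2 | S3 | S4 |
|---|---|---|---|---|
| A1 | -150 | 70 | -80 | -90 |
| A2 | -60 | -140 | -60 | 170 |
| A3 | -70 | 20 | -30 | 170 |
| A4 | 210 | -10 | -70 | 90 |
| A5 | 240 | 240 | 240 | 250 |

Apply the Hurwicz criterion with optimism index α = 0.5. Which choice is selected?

A1: 0.5·70 + 0.5·(-150) = -40
A2: 0.5·170 + 0.5·(-140) = 15
A3: 0.5·170 + 0.5·(-70) = 50
A4: 0.5·210 + 0.5·(-70) = 70
A5: 0.5·250 + 0.5·240 = 245
Highest Hurwicz score = 245 → A5.

A5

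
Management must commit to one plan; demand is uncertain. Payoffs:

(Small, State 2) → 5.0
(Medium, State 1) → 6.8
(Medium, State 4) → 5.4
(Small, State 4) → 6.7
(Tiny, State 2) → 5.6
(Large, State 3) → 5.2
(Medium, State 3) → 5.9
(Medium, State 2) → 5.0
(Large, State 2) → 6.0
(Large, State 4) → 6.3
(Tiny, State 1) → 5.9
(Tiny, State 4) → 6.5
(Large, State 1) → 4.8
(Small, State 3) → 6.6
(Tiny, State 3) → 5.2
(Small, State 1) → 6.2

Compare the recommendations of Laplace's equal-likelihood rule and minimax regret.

laplace → Small; minimax regret → Small (agree)

Row averages: Tiny=5.8, Small=6.125, Medium=5.775, Large=5.575
Highest average = 6.125 → Small.
Column bests: State 1=6.8, State 2=6.0, State 3=6.6, State 4=6.7.
Tiny regrets: 0.9, 0.4, 1.4, 0.2 → max 1.4
Small regrets: 0.6, 1.0, 0.0, 0.0 → max 1.0
Medium regrets: 0.0, 1.0, 0.7, 1.3 → max 1.3
Large regrets: 2.0, 0.0, 1.4, 0.4 → max 2.0
Smallest max regret = 1.0 → Small.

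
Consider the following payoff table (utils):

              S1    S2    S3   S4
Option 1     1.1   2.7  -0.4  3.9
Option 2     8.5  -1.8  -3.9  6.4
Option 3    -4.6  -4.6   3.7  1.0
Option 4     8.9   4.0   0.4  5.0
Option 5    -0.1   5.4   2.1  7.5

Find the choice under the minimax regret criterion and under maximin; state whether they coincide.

Column bests: S1=8.9, S2=5.4, S3=3.7, S4=7.5.
Option 1 regrets: 7.8, 2.7, 4.1, 3.6 → max 7.8
Option 2 regrets: 0.4, 7.2, 7.6, 1.1 → max 7.6
Option 3 regrets: 13.5, 10.0, 0.0, 6.5 → max 13.5
Option 4 regrets: 0.0, 1.4, 3.3, 2.5 → max 3.3
Option 5 regrets: 9.0, 0.0, 1.6, 0.0 → max 9.0
Smallest max regret = 3.3 → Option 4.
Row minima: Option 1=-0.4, Option 2=-3.9, Option 3=-4.6, Option 4=0.4, Option 5=-0.1
Best worst-case = 0.4 → Option 4.

minimax regret → Option 4; maximin → Option 4 (agree)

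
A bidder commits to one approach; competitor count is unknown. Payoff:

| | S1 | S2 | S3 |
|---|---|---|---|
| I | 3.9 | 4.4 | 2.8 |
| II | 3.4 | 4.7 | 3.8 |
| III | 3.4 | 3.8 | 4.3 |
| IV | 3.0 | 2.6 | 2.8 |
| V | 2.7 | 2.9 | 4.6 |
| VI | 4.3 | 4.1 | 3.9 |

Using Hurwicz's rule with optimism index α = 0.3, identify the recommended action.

VI

I: 0.3·4.4 + 0.7·2.8 = 3.28
II: 0.3·4.7 + 0.7·3.4 = 3.79
III: 0.3·4.3 + 0.7·3.4 = 3.67
IV: 0.3·3.0 + 0.7·2.6 = 2.72
V: 0.3·4.6 + 0.7·2.7 = 3.27
VI: 0.3·4.3 + 0.7·3.9 = 4.02
Highest Hurwicz score = 4.02 → VI.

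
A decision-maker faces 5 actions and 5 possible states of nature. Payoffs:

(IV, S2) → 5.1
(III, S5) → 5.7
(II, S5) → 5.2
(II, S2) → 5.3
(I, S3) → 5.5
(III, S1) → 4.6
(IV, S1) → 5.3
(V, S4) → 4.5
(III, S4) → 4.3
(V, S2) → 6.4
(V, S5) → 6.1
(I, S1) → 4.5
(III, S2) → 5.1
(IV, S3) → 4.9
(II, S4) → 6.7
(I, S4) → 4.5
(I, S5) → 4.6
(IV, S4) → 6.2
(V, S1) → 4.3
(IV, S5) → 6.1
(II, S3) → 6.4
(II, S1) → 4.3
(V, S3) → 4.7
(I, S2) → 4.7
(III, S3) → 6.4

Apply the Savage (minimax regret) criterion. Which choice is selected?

II

Column bests: S1=5.3, S2=6.4, S3=6.4, S4=6.7, S5=6.1.
I regrets: 0.8, 1.7, 0.9, 2.2, 1.5 → max 2.2
II regrets: 1.0, 1.1, 0.0, 0.0, 0.9 → max 1.1
III regrets: 0.7, 1.3, 0.0, 2.4, 0.4 → max 2.4
IV regrets: 0.0, 1.3, 1.5, 0.5, 0.0 → max 1.5
V regrets: 1.0, 0.0, 1.7, 2.2, 0.0 → max 2.2
Smallest max regret = 1.1 → II.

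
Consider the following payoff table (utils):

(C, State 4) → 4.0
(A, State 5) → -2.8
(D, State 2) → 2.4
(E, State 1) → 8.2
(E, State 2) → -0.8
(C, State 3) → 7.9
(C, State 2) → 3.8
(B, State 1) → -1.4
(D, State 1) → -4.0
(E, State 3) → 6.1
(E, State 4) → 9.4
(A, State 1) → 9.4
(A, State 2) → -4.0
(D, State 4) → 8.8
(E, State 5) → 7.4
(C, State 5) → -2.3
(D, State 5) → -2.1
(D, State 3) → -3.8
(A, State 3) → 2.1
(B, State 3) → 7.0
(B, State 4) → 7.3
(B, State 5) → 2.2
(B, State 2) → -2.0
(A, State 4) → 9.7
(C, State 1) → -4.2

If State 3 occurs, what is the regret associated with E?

1.8

Best payoff under State 3 is 7.9.
Regret = 7.9 − 6.1 = 1.8.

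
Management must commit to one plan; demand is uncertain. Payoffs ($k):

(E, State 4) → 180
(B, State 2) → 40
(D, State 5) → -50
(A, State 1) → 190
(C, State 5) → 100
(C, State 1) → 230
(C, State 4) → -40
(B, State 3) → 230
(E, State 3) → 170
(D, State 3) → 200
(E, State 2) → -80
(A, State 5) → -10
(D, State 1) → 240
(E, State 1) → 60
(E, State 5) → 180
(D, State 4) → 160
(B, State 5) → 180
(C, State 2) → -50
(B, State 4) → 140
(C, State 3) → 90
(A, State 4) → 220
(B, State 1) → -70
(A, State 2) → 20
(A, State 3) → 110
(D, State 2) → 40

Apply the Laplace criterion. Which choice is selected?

Row averages: A=106, B=104, C=66, D=118, E=102
Highest average = 118 → D.

D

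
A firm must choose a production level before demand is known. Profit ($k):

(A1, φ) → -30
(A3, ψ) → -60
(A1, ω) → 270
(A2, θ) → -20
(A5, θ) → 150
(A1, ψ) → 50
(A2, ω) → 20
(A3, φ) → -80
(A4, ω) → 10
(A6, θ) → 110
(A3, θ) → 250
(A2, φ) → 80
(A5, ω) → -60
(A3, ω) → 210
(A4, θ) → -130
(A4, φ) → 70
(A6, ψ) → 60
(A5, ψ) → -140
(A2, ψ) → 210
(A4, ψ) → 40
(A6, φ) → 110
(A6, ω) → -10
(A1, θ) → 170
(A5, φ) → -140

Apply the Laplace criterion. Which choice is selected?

Row averages: A1=115, A2=72.5, A3=80, A4=-2.5, A5=-47.5, A6=67.5
Highest average = 115 → A1.

A1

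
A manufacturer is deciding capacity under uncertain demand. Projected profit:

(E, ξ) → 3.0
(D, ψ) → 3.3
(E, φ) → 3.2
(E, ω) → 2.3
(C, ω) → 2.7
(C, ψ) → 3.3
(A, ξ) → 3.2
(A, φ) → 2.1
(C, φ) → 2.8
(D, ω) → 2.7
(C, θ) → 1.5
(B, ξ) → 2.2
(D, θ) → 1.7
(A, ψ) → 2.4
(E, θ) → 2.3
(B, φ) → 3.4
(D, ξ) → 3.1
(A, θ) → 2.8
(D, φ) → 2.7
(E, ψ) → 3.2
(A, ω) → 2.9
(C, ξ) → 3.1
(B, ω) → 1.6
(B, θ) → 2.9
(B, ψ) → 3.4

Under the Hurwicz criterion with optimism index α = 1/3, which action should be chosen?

E

A: 1/3·3.2 + 2/3·2.1 = 37/15
B: 1/3·3.4 + 2/3·1.6 = 2.2
C: 1/3·3.3 + 2/3·1.5 = 2.1
D: 1/3·3.3 + 2/3·1.7 = 67/30
E: 1/3·3.2 + 2/3·2.3 = 2.6
Highest Hurwicz score = 2.6 → E.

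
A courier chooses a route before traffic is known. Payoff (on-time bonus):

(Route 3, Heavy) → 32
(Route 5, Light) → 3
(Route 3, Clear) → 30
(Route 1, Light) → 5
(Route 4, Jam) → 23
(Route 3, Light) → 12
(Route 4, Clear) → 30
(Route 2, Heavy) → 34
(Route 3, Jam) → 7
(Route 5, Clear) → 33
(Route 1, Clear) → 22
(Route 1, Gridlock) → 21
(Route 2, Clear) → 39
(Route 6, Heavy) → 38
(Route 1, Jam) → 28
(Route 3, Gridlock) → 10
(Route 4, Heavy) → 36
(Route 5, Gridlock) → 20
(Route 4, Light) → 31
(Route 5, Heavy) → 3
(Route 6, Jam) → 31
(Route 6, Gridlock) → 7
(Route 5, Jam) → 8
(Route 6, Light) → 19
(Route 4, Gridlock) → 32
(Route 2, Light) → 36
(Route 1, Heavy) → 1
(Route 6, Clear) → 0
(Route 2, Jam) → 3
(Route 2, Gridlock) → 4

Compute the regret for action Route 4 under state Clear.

Best payoff under Clear is 39.
Regret = 39 − 30 = 9.

9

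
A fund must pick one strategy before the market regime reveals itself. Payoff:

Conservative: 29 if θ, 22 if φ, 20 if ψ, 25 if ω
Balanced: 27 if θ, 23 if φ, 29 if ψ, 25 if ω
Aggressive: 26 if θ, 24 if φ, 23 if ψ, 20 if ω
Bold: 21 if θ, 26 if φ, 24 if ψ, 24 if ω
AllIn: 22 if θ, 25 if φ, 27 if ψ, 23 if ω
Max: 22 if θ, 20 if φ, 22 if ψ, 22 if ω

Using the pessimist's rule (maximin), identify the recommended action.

Row minima: Conservative=20, Balanced=23, Aggressive=20, Bold=21, AllIn=22, Max=20
Best worst-case = 23 → Balanced.

Balanced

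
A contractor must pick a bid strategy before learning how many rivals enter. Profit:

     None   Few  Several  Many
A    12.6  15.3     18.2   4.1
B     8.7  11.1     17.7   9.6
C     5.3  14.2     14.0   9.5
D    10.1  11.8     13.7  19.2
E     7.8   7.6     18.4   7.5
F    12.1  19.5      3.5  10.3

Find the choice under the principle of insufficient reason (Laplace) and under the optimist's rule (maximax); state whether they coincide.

Row averages: A=12.55, B=11.775, C=10.75, D=13.7, E=10.325, F=11.35
Highest average = 13.7 → D.
Row maxima: A=18.2, B=17.7, C=14.2, D=19.2, E=18.4, F=19.5
Best best-case = 19.5 → F.

laplace → D; maximax → F (disagree)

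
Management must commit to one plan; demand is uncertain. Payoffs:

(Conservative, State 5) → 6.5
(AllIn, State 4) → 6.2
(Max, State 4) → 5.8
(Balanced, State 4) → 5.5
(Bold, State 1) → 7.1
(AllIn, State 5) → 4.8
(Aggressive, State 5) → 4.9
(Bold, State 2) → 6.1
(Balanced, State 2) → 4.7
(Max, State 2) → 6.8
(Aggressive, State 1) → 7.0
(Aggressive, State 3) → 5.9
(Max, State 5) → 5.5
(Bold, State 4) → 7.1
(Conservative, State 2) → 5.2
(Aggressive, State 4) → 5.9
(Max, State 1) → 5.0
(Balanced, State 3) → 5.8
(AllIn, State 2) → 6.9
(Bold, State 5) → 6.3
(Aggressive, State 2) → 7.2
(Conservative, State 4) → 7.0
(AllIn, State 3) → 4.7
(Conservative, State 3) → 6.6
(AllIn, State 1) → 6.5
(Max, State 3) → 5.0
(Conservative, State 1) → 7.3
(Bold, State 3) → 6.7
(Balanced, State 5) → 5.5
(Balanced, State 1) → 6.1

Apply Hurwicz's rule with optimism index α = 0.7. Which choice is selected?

Bold

Conservative: 0.7·7.3 + 0.3·5.2 = 6.67
Balanced: 0.7·6.1 + 0.3·4.7 = 5.68
Aggressive: 0.7·7.2 + 0.3·4.9 = 6.51
Bold: 0.7·7.1 + 0.3·6.1 = 6.8
AllIn: 0.7·6.9 + 0.3·4.7 = 6.24
Max: 0.7·6.8 + 0.3·5.0 = 6.26
Highest Hurwicz score = 6.8 → Bold.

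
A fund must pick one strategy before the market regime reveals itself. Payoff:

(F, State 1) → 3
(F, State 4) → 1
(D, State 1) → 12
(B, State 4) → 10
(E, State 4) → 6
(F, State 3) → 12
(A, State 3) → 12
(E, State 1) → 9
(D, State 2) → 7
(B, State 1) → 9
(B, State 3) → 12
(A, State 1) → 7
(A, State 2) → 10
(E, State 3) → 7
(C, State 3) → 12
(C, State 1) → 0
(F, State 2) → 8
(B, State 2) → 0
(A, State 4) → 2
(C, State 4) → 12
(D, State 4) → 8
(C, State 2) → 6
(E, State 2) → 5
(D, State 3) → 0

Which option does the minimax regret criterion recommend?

E

Column bests: State 1=12, State 2=10, State 3=12, State 4=12.
A regrets: 5, 0, 0, 10 → max 10
B regrets: 3, 10, 0, 2 → max 10
C regrets: 12, 4, 0, 0 → max 12
D regrets: 0, 3, 12, 4 → max 12
E regrets: 3, 5, 5, 6 → max 6
F regrets: 9, 2, 0, 11 → max 11
Smallest max regret = 6 → E.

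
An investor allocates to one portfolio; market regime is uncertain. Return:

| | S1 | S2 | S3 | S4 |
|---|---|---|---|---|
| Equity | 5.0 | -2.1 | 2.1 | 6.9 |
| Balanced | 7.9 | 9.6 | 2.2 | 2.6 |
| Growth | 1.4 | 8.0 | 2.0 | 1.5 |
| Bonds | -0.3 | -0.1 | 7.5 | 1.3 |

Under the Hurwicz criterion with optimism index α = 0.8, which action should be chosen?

Equity: 0.8·6.9 + 0.2·(-2.1) = 5.1
Balanced: 0.8·9.6 + 0.2·2.2 = 8.12
Growth: 0.8·8.0 + 0.2·1.4 = 6.68
Bonds: 0.8·7.5 + 0.2·(-0.3) = 5.94
Highest Hurwicz score = 8.12 → Balanced.

Balanced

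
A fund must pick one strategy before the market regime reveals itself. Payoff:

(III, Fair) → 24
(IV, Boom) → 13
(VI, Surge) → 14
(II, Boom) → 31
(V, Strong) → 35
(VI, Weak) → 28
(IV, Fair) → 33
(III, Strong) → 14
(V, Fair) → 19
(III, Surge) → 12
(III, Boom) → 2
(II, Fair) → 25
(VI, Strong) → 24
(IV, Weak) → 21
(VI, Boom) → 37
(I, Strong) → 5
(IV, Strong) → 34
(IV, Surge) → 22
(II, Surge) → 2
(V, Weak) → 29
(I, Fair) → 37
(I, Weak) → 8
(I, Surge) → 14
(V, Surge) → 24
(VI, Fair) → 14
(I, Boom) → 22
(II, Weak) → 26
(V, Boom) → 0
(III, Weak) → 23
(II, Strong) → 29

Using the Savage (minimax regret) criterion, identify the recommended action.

Column bests: Weak=29, Fair=37, Strong=35, Boom=37, Surge=24.
I regrets: 21, 0, 30, 15, 10 → max 30
II regrets: 3, 12, 6, 6, 22 → max 22
III regrets: 6, 13, 21, 35, 12 → max 35
IV regrets: 8, 4, 1, 24, 2 → max 24
V regrets: 0, 18, 0, 37, 0 → max 37
VI regrets: 1, 23, 11, 0, 10 → max 23
Smallest max regret = 22 → II.

II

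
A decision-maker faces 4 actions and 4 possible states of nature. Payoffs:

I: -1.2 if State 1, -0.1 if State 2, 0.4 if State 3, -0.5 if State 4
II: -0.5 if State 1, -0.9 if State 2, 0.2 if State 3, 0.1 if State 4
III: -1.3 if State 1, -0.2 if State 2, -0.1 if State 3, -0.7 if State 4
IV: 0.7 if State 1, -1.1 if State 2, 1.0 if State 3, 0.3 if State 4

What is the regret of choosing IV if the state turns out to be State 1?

Best payoff under State 1 is 0.7.
Regret = 0.7 − 0.7 = 0.0.

0.0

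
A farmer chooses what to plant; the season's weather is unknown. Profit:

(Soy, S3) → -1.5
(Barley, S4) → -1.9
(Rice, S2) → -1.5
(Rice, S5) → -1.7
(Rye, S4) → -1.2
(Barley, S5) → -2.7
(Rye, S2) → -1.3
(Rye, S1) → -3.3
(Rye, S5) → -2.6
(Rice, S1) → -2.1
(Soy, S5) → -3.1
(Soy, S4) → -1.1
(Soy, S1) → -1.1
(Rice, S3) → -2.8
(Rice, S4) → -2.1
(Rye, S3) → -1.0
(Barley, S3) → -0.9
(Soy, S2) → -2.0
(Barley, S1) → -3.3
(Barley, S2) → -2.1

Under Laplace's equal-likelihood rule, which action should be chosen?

Soy

Row averages: Rice=-2.04, Rye=-1.88, Barley=-2.18, Soy=-1.76
Highest average = -1.76 → Soy.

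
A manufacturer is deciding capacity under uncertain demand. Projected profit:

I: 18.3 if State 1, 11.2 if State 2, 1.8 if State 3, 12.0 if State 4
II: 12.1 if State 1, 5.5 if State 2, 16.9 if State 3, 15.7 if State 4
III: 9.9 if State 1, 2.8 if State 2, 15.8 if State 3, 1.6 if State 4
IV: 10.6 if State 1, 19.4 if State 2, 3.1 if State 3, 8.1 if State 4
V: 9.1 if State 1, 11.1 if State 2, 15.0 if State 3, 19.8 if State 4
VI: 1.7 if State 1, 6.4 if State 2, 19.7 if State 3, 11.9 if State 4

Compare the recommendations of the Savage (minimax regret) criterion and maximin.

Column bests: State 1=18.3, State 2=19.4, State 3=19.7, State 4=19.8.
I regrets: 0.0, 8.2, 17.9, 7.8 → max 17.9
II regrets: 6.2, 13.9, 2.8, 4.1 → max 13.9
III regrets: 8.4, 16.6, 3.9, 18.2 → max 18.2
IV regrets: 7.7, 0.0, 16.6, 11.7 → max 16.6
V regrets: 9.2, 8.3, 4.7, 0.0 → max 9.2
VI regrets: 16.6, 13.0, 0.0, 7.9 → max 16.6
Smallest max regret = 9.2 → V.
Row minima: I=1.8, II=5.5, III=1.6, IV=3.1, V=9.1, VI=1.7
Best worst-case = 9.1 → V.

minimax regret → V; maximin → V (agree)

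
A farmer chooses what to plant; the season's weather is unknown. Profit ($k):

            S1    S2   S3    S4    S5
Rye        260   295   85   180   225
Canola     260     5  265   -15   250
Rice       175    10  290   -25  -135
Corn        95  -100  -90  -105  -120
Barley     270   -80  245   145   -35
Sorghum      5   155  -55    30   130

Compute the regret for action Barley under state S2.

375

Best payoff under S2 is 295.
Regret = 295 − (-80) = 375.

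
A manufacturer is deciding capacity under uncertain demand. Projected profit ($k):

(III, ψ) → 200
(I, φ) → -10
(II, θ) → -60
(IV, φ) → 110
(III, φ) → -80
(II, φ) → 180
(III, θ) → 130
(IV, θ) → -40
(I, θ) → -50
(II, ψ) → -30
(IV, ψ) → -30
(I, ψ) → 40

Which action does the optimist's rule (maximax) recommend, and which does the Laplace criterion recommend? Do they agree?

Row maxima: I=40, II=180, III=200, IV=110
Best best-case = 200 → III.
Row averages: I=-20/3, II=30, III=250/3, IV=40/3
Highest average = 250/3 → III.

maximax → III; laplace → III (agree)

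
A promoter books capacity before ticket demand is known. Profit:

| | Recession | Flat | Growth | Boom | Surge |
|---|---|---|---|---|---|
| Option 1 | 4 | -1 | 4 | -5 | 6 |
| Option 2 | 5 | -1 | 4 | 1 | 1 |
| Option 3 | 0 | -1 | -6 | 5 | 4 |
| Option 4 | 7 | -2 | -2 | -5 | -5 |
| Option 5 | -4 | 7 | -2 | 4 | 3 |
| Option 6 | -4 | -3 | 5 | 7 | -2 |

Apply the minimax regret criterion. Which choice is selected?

Option 2

Column bests: Recession=7, Flat=7, Growth=5, Boom=7, Surge=6.
Option 1 regrets: 3, 8, 1, 12, 0 → max 12
Option 2 regrets: 2, 8, 1, 6, 5 → max 8
Option 3 regrets: 7, 8, 11, 2, 2 → max 11
Option 4 regrets: 0, 9, 7, 12, 11 → max 12
Option 5 regrets: 11, 0, 7, 3, 3 → max 11
Option 6 regrets: 11, 10, 0, 0, 8 → max 11
Smallest max regret = 8 → Option 2.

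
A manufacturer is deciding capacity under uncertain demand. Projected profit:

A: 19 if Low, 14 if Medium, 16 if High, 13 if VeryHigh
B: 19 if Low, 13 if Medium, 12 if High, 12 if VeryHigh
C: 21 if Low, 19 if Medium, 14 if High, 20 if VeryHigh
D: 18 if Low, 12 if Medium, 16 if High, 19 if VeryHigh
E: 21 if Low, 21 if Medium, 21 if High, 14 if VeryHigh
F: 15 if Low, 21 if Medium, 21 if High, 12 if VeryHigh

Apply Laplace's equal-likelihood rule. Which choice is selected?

E

Row averages: A=15.5, B=14, C=18.5, D=16.25, E=19.25, F=17.25
Highest average = 19.25 → E.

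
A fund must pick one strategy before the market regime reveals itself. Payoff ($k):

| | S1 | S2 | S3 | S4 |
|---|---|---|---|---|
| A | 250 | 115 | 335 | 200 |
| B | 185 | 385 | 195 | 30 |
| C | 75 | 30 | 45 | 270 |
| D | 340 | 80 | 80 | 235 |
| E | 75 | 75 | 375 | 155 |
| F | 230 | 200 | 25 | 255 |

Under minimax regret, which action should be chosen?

B

Column bests: S1=340, S2=385, S3=375, S4=270.
A regrets: 90, 270, 40, 70 → max 270
B regrets: 155, 0, 180, 240 → max 240
C regrets: 265, 355, 330, 0 → max 355
D regrets: 0, 305, 295, 35 → max 305
E regrets: 265, 310, 0, 115 → max 310
F regrets: 110, 185, 350, 15 → max 350
Smallest max regret = 240 → B.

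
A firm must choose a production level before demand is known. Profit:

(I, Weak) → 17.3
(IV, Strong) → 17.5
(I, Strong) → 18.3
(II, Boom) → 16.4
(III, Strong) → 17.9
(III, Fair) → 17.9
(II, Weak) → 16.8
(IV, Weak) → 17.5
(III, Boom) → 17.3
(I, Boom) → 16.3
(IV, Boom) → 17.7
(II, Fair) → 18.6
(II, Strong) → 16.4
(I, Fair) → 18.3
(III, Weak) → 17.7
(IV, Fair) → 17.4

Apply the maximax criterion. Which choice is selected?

II

Row maxima: I=18.3, II=18.6, III=17.9, IV=17.7
Best best-case = 18.6 → II.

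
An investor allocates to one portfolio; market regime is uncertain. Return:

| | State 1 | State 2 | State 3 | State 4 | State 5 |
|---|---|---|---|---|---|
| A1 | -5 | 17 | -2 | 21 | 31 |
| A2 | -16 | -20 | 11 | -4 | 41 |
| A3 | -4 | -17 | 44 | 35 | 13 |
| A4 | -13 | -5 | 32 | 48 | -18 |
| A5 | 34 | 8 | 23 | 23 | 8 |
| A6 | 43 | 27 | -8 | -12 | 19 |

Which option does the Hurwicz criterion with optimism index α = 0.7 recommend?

A4

A1: 0.7·31 + 0.3·(-5) = 20.2
A2: 0.7·41 + 0.3·(-20) = 22.7
A3: 0.7·44 + 0.3·(-17) = 25.7
A4: 0.7·48 + 0.3·(-18) = 28.2
A5: 0.7·34 + 0.3·8 = 26.2
A6: 0.7·43 + 0.3·(-12) = 26.5
Highest Hurwicz score = 28.2 → A4.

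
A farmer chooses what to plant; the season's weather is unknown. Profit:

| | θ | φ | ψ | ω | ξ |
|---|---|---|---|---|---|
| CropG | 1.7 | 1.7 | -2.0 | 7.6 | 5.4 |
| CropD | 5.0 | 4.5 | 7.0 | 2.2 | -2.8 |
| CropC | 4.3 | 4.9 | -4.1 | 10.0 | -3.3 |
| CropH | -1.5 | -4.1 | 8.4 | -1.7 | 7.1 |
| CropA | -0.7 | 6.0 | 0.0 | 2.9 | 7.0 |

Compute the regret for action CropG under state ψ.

10.4

Best payoff under ψ is 8.4.
Regret = 8.4 − (-2.0) = 10.4.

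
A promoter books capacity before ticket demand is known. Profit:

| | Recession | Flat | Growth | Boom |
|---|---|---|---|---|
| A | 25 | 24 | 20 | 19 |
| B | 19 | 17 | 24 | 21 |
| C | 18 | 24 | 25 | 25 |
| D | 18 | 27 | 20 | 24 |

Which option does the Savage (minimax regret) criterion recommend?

A

Column bests: Recession=25, Flat=27, Growth=25, Boom=25.
A regrets: 0, 3, 5, 6 → max 6
B regrets: 6, 10, 1, 4 → max 10
C regrets: 7, 3, 0, 0 → max 7
D regrets: 7, 0, 5, 1 → max 7
Smallest max regret = 6 → A.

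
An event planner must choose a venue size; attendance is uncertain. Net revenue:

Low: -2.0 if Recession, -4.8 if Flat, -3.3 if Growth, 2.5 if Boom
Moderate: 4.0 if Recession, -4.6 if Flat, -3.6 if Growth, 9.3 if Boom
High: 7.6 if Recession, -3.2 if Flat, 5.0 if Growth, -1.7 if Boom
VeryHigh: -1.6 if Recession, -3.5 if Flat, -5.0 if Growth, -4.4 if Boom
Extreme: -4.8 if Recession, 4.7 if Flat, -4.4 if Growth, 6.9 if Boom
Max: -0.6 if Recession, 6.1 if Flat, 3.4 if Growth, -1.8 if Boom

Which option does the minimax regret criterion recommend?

Column bests: Recession=7.6, Flat=6.1, Growth=5.0, Boom=9.3.
Low regrets: 9.6, 10.9, 8.3, 6.8 → max 10.9
Moderate regrets: 3.6, 10.7, 8.6, 0.0 → max 10.7
High regrets: 0.0, 9.3, 0.0, 11.0 → max 11.0
VeryHigh regrets: 9.2, 9.6, 10.0, 13.7 → max 13.7
Extreme regrets: 12.4, 1.4, 9.4, 2.4 → max 12.4
Max regrets: 8.2, 0.0, 1.6, 11.1 → max 11.1
Smallest max regret = 10.7 → Moderate.

Moderate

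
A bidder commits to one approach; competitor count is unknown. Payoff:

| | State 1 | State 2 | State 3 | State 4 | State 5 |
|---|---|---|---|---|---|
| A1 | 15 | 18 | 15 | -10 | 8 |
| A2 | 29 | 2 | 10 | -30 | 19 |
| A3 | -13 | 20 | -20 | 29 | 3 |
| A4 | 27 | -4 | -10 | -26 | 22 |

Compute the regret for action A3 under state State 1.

Best payoff under State 1 is 29.
Regret = 29 − (-13) = 42.

42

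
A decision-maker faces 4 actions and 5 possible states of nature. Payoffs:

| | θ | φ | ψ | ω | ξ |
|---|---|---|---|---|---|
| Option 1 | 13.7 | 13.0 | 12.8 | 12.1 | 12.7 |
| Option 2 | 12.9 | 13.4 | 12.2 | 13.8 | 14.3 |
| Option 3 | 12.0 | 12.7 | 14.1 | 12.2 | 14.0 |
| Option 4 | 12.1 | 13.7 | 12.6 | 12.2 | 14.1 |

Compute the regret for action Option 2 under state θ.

Best payoff under θ is 13.7.
Regret = 13.7 − 12.9 = 0.8.

0.8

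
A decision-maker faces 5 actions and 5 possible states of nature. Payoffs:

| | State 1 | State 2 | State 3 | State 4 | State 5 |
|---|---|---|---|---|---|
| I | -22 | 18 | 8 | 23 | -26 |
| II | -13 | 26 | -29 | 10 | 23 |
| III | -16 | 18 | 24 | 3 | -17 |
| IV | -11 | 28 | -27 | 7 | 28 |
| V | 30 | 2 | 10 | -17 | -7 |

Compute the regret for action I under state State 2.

10

Best payoff under State 2 is 28.
Regret = 28 − 18 = 10.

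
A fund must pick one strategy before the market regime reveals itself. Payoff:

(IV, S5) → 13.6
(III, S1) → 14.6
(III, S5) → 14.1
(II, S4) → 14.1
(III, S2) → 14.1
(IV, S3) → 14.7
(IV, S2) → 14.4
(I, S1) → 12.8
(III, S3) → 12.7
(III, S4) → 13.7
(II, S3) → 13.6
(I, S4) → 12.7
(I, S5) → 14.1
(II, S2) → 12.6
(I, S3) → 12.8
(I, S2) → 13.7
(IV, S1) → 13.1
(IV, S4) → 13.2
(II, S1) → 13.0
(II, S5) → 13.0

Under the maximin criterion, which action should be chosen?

Row minima: I=12.7, II=12.6, III=12.7, IV=13.1
Best worst-case = 13.1 → IV.

IV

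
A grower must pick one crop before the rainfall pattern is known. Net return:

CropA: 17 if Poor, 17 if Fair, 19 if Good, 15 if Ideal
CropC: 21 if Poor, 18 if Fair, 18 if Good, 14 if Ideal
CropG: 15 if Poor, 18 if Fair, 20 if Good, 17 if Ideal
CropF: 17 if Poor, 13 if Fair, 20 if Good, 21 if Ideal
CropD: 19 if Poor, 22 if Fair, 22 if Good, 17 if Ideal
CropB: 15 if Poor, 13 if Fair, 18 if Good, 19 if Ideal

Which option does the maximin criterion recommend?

CropD

Row minima: CropA=15, CropC=14, CropG=15, CropF=13, CropD=17, CropB=13
Best worst-case = 17 → CropD.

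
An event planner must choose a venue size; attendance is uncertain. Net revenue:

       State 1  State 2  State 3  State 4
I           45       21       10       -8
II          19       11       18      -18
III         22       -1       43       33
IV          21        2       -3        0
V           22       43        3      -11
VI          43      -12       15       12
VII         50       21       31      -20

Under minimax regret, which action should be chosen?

Column bests: State 1=50, State 2=43, State 3=43, State 4=33.
I regrets: 5, 22, 33, 41 → max 41
II regrets: 31, 32, 25, 51 → max 51
III regrets: 28, 44, 0, 0 → max 44
IV regrets: 29, 41, 46, 33 → max 46
V regrets: 28, 0, 40, 44 → max 44
VI regrets: 7, 55, 28, 21 → max 55
VII regrets: 0, 22, 12, 53 → max 53
Smallest max regret = 41 → I.

I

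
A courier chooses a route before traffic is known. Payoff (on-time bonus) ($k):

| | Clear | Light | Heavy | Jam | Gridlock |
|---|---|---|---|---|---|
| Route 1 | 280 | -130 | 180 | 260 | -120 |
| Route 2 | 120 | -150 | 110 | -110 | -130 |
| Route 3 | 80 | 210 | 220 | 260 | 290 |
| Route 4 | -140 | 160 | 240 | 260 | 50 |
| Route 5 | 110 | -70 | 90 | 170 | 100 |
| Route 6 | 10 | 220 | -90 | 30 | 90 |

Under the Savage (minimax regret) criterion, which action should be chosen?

Column bests: Clear=280, Light=220, Heavy=240, Jam=260, Gridlock=290.
Route 1 regrets: 0, 350, 60, 0, 410 → max 410
Route 2 regrets: 160, 370, 130, 370, 420 → max 420
Route 3 regrets: 200, 10, 20, 0, 0 → max 200
Route 4 regrets: 420, 60, 0, 0, 240 → max 420
Route 5 regrets: 170, 290, 150, 90, 190 → max 290
Route 6 regrets: 270, 0, 330, 230, 200 → max 330
Smallest max regret = 200 → Route 3.

Route 3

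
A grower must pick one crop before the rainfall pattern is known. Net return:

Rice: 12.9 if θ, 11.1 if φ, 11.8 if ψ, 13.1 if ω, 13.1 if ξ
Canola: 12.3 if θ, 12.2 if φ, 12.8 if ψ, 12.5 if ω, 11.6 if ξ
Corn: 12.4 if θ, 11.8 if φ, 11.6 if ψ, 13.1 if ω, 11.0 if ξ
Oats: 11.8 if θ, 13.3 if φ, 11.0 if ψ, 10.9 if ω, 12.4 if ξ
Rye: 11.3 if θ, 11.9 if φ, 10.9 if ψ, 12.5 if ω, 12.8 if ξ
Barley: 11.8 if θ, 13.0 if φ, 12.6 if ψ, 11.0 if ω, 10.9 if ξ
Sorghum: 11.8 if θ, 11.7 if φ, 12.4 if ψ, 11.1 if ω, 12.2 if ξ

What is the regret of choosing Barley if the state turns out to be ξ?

Best payoff under ξ is 13.1.
Regret = 13.1 − 10.9 = 2.2.

2.2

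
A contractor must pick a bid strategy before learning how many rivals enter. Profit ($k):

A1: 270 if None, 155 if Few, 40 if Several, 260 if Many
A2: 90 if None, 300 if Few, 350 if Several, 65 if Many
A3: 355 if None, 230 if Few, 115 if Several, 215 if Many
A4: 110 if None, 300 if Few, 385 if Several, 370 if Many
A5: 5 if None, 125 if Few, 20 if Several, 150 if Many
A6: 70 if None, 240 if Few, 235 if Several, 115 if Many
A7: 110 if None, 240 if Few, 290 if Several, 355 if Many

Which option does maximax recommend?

Row maxima: A1=270, A2=350, A3=355, A4=385, A5=150, A6=240, A7=355
Best best-case = 385 → A4.

A4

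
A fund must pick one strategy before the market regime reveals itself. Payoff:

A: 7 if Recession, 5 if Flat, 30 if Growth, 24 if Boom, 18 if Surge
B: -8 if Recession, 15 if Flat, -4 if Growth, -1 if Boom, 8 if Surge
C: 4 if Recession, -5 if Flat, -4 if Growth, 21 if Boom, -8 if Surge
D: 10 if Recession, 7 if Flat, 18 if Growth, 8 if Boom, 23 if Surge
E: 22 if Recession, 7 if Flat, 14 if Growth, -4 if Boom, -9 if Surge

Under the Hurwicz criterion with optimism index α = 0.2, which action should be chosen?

D

A: 0.2·30 + 0.8·5 = 10
B: 0.2·15 + 0.8·(-8) = -3.4
C: 0.2·21 + 0.8·(-8) = -2.2
D: 0.2·23 + 0.8·7 = 10.2
E: 0.2·22 + 0.8·(-9) = -2.8
Highest Hurwicz score = 10.2 → D.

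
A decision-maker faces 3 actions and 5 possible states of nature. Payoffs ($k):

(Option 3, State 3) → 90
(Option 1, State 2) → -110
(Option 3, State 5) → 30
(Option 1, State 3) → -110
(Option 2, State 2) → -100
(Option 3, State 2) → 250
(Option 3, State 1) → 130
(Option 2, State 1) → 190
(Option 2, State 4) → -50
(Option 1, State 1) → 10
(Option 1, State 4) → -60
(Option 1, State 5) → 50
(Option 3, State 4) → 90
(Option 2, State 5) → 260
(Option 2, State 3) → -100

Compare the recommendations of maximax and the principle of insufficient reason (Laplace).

maximax → Option 2; laplace → Option 3 (disagree)

Row maxima: Option 1=50, Option 2=260, Option 3=250
Best best-case = 260 → Option 2.
Row averages: Option 1=-44, Option 2=40, Option 3=118
Highest average = 118 → Option 3.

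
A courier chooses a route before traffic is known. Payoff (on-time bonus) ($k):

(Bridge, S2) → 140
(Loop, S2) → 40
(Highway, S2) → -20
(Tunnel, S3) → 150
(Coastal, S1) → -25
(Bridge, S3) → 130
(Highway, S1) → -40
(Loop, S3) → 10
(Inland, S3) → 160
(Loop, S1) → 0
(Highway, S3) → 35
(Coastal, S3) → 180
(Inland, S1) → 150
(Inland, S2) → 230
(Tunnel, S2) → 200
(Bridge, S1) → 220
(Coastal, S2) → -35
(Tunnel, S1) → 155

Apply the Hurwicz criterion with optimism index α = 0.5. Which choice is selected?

Inland

Inland: 0.5·230 + 0.5·150 = 190
Highway: 0.5·35 + 0.5·(-40) = -2.5
Coastal: 0.5·180 + 0.5·(-35) = 72.5
Bridge: 0.5·220 + 0.5·130 = 175
Tunnel: 0.5·200 + 0.5·150 = 175
Loop: 0.5·40 + 0.5·0 = 20
Highest Hurwicz score = 190 → Inland.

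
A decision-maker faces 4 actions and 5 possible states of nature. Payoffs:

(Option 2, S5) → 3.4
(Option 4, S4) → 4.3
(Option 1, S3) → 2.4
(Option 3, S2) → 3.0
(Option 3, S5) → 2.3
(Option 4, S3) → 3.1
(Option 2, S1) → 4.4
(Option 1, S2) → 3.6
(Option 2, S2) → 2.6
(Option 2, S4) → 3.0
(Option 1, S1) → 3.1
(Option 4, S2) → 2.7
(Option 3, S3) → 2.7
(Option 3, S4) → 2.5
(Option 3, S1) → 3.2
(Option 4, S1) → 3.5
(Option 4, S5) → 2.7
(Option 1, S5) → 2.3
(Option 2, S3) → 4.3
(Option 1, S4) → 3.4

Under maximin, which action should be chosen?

Row minima: Option 1=2.3, Option 2=2.6, Option 3=2.3, Option 4=2.7
Best worst-case = 2.7 → Option 4.

Option 4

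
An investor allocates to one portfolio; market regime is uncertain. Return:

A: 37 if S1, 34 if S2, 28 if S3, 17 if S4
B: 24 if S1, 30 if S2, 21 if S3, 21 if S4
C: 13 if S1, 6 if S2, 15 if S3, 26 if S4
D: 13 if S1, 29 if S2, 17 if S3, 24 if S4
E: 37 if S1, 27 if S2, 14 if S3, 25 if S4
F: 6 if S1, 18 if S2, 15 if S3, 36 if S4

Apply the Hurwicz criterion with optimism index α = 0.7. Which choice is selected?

A

A: 0.7·37 + 0.3·17 = 31
B: 0.7·30 + 0.3·21 = 27.3
C: 0.7·26 + 0.3·6 = 20
D: 0.7·29 + 0.3·13 = 24.2
E: 0.7·37 + 0.3·14 = 30.1
F: 0.7·36 + 0.3·6 = 27
Highest Hurwicz score = 31 → A.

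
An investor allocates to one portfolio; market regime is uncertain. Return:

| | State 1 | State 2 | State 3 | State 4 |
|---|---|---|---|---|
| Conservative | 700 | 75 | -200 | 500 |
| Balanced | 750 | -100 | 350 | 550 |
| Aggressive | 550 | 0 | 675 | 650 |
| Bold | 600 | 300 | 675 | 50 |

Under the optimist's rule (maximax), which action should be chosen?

Row maxima: Conservative=700, Balanced=750, Aggressive=675, Bold=675
Best best-case = 750 → Balanced.

Balanced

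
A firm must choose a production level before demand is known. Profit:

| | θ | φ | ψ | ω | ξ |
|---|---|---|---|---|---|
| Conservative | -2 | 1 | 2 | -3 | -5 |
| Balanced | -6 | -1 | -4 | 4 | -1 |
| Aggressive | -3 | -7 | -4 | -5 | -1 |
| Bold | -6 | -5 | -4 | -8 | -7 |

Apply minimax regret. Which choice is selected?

Column bests: θ=-2, φ=1, ψ=2, ω=4, ξ=-1.
Conservative regrets: 0, 0, 0, 7, 4 → max 7
Balanced regrets: 4, 2, 6, 0, 0 → max 6
Aggressive regrets: 1, 8, 6, 9, 0 → max 9
Bold regrets: 4, 6, 6, 12, 6 → max 12
Smallest max regret = 6 → Balanced.

Balanced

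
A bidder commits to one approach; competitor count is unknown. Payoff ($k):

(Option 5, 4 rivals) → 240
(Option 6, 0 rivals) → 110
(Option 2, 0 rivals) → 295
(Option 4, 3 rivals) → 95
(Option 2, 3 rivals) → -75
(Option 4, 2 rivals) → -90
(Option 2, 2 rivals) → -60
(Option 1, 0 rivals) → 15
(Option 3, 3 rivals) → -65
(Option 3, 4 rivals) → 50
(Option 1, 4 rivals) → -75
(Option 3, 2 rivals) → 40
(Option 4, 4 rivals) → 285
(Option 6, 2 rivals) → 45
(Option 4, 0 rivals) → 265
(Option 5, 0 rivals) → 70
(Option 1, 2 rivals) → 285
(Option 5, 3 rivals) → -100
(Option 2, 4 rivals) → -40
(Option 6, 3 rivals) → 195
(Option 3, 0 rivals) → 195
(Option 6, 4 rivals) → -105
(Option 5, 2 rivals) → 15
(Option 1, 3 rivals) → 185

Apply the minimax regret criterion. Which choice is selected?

Column bests: 0 rivals=295, 2 rivals=285, 3 rivals=195, 4 rivals=285.
Option 1 regrets: 280, 0, 10, 360 → max 360
Option 2 regrets: 0, 345, 270, 325 → max 345
Option 3 regrets: 100, 245, 260, 235 → max 260
Option 4 regrets: 30, 375, 100, 0 → max 375
Option 5 regrets: 225, 270, 295, 45 → max 295
Option 6 regrets: 185, 240, 0, 390 → max 390
Smallest max regret = 260 → Option 3.

Option 3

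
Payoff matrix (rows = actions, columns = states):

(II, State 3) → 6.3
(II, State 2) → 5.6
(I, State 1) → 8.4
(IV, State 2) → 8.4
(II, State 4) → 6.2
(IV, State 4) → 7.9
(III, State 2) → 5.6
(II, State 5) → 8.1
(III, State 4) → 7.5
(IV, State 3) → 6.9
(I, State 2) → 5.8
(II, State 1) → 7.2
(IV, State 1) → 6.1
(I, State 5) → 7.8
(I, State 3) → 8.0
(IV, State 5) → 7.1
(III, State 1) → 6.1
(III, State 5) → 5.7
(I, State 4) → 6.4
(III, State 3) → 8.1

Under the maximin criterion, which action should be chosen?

Row minima: I=5.8, II=5.6, III=5.6, IV=6.1
Best worst-case = 6.1 → IV.

IV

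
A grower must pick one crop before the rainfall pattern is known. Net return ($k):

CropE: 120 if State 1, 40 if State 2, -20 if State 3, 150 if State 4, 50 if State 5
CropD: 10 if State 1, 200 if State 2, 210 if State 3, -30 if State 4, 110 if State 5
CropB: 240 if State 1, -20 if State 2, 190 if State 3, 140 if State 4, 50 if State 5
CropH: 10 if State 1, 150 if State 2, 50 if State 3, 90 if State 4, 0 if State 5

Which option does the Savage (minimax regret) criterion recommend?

CropB

Column bests: State 1=240, State 2=200, State 3=210, State 4=150, State 5=110.
CropE regrets: 120, 160, 230, 0, 60 → max 230
CropD regrets: 230, 0, 0, 180, 0 → max 230
CropB regrets: 0, 220, 20, 10, 60 → max 220
CropH regrets: 230, 50, 160, 60, 110 → max 230
Smallest max regret = 220 → CropB.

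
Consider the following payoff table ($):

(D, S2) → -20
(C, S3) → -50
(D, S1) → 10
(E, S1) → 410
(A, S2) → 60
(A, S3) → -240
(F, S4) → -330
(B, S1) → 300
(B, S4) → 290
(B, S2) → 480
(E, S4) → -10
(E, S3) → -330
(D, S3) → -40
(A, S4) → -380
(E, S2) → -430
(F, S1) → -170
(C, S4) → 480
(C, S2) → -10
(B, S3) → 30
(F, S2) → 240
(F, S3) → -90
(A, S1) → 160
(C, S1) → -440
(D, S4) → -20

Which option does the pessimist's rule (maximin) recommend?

Row minima: A=-380, B=30, C=-440, D=-40, E=-430, F=-330
Best worst-case = 30 → B.

B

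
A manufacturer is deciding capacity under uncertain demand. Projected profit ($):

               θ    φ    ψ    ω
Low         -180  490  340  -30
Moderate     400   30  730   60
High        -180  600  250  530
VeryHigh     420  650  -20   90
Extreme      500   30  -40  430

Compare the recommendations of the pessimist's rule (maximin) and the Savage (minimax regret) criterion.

maximin → Moderate; minimax regret → Moderate (agree)

Row minima: Low=-180, Moderate=30, High=-180, VeryHigh=-20, Extreme=-40
Best worst-case = 30 → Moderate.
Column bests: θ=500, φ=650, ψ=730, ω=530.
Low regrets: 680, 160, 390, 560 → max 680
Moderate regrets: 100, 620, 0, 470 → max 620
High regrets: 680, 50, 480, 0 → max 680
VeryHigh regrets: 80, 0, 750, 440 → max 750
Extreme regrets: 0, 620, 770, 100 → max 770
Smallest max regret = 620 → Moderate.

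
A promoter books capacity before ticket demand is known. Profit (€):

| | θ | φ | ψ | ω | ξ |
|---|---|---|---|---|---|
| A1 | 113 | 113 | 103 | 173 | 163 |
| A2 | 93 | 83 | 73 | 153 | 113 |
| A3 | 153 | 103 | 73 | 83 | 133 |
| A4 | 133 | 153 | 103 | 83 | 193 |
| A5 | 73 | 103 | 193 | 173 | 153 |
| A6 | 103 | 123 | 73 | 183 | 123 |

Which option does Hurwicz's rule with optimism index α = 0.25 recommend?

A1: 0.25·173 + 0.75·103 = 120.5
A2: 0.25·153 + 0.75·73 = 93
A3: 0.25·153 + 0.75·73 = 93
A4: 0.25·193 + 0.75·83 = 110.5
A5: 0.25·193 + 0.75·73 = 103
A6: 0.25·183 + 0.75·73 = 100.5
Highest Hurwicz score = 120.5 → A1.

A1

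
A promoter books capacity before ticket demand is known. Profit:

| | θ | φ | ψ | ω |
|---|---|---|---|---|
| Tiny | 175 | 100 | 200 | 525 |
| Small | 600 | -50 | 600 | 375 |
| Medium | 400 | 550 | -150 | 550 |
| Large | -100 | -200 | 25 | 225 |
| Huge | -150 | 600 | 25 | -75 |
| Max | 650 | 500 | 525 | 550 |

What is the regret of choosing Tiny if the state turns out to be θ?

Best payoff under θ is 650.
Regret = 650 − 175 = 475.

475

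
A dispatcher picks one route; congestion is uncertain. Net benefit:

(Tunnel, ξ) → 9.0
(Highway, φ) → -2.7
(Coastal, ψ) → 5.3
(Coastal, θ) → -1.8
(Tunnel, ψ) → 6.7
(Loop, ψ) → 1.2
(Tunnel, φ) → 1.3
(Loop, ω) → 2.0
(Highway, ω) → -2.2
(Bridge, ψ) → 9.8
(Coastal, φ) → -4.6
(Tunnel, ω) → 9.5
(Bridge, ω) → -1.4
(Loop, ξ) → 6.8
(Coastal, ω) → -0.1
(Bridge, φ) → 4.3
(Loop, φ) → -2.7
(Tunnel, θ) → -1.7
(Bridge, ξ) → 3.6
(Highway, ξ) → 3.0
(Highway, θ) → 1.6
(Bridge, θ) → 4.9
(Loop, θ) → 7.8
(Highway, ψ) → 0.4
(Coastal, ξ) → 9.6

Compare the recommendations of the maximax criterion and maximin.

maximax → Bridge; maximin → Bridge (agree)

Row maxima: Loop=7.8, Highway=3.0, Tunnel=9.5, Bridge=9.8, Coastal=9.6
Best best-case = 9.8 → Bridge.
Row minima: Loop=-2.7, Highway=-2.7, Tunnel=-1.7, Bridge=-1.4, Coastal=-4.6
Best worst-case = -1.4 → Bridge.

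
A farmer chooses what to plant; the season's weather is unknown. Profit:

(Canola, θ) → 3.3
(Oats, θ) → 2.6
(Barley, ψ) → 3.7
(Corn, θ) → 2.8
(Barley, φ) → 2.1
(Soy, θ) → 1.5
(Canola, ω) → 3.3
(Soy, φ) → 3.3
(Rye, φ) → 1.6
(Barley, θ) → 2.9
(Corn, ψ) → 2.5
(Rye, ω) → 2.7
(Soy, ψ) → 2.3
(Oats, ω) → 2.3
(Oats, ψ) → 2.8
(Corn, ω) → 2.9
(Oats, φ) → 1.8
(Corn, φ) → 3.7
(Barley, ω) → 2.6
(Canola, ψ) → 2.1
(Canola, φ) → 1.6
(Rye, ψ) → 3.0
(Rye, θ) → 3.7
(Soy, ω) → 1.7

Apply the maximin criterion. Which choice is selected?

Row minima: Corn=2.5, Soy=1.5, Oats=1.8, Barley=2.1, Canola=1.6, Rye=1.6
Best worst-case = 2.5 → Corn.

Corn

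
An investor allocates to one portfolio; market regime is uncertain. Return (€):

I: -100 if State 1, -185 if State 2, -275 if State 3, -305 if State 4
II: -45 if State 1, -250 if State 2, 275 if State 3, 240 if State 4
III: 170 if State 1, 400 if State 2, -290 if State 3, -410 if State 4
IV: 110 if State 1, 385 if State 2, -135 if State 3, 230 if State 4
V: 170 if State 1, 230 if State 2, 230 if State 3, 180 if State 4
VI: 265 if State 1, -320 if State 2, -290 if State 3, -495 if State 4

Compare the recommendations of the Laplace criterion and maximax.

laplace → V; maximax → III (disagree)

Row averages: I=-216.25, II=55, III=-32.5, IV=147.5, V=202.5, VI=-210
Highest average = 202.5 → V.
Row maxima: I=-100, II=275, III=400, IV=385, V=230, VI=265
Best best-case = 400 → III.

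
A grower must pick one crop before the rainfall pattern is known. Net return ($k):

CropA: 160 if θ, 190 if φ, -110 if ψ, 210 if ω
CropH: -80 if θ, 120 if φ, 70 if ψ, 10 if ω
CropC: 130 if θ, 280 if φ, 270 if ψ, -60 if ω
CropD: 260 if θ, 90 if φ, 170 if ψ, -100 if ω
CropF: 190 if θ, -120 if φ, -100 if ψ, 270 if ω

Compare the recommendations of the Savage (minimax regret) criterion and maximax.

Column bests: θ=260, φ=280, ψ=270, ω=270.
CropA regrets: 100, 90, 380, 60 → max 380
CropH regrets: 340, 160, 200, 260 → max 340
CropC regrets: 130, 0, 0, 330 → max 330
CropD regrets: 0, 190, 100, 370 → max 370
CropF regrets: 70, 400, 370, 0 → max 400
Smallest max regret = 330 → CropC.
Row maxima: CropA=210, CropH=120, CropC=280, CropD=260, CropF=270
Best best-case = 280 → CropC.

minimax regret → CropC; maximax → CropC (agree)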